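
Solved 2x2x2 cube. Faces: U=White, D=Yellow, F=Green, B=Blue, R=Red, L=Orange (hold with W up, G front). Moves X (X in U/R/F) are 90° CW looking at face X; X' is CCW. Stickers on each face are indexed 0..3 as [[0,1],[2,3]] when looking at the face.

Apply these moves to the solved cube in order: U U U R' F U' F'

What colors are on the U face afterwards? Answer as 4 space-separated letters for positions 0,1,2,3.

Answer: B B G R

Derivation:
After move 1 (U): U=WWWW F=RRGG R=BBRR B=OOBB L=GGOO
After move 2 (U): U=WWWW F=BBGG R=OORR B=GGBB L=RROO
After move 3 (U): U=WWWW F=OOGG R=GGRR B=RRBB L=BBOO
After move 4 (R'): R=GRGR U=WBWR F=OWGW D=YOYG B=YRYB
After move 5 (F): F=GOWW U=WBOB R=WRRR D=GGYG L=BYOO
After move 6 (U'): U=BBWO F=BYWW R=GORR B=WRYB L=YROO
After move 7 (F'): F=YWBW U=BBGR R=GOGR D=ROYG L=YOOW
Query: U face = BBGR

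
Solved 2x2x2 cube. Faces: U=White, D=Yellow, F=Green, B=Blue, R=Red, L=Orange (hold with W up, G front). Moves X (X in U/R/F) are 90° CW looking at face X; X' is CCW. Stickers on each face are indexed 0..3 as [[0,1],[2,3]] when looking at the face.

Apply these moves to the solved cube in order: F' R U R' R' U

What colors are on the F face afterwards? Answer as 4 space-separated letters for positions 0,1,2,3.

Answer: R R G O

Derivation:
After move 1 (F'): F=GGGG U=WWRR R=YRYR D=OOYY L=OWOW
After move 2 (R): R=YYRR U=WGRG F=GOGY D=OBYB B=RBWB
After move 3 (U): U=RWGG F=YYGY R=RBRR B=OWWB L=GOOW
After move 4 (R'): R=BRRR U=RWGO F=YWGG D=OYYY B=BWBB
After move 5 (R'): R=RRBR U=RBGB F=YWGO D=OWYG B=YWYB
After move 6 (U): U=GRBB F=RRGO R=YWBR B=GOYB L=YWOW
Query: F face = RRGO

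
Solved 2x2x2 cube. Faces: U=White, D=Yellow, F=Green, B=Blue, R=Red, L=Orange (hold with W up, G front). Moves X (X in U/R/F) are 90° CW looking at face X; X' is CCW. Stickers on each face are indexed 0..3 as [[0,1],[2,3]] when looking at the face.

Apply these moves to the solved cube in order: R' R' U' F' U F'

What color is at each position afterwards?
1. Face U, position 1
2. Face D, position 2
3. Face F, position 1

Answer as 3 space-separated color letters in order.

After move 1 (R'): R=RRRR U=WBWB F=GWGW D=YGYG B=YBYB
After move 2 (R'): R=RRRR U=WYWY F=GBGB D=YWYW B=GBGB
After move 3 (U'): U=YYWW F=OOGB R=GBRR B=RRGB L=GBOO
After move 4 (F'): F=OBOG U=YYGR R=WBYR D=BOYW L=GWOW
After move 5 (U): U=GYRY F=WBOG R=RRYR B=GWGB L=OBOW
After move 6 (F'): F=BGWO U=GYRY R=ORBR D=BWYW L=OYOR
Query 1: U[1] = Y
Query 2: D[2] = Y
Query 3: F[1] = G

Answer: Y Y G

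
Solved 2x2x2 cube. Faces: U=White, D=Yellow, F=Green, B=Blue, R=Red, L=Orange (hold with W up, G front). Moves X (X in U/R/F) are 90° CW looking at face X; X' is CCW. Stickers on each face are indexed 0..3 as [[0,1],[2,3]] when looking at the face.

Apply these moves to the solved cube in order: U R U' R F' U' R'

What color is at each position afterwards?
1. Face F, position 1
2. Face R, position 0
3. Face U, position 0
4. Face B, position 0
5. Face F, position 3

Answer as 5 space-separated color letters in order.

After move 1 (U): U=WWWW F=RRGG R=BBRR B=OOBB L=GGOO
After move 2 (R): R=RBRB U=WRWG F=RYGY D=YBYO B=WOWB
After move 3 (U'): U=RGWW F=GGGY R=RYRB B=RBWB L=WOOO
After move 4 (R): R=RRBY U=RGWY F=GBGO D=YWYR B=WBGB
After move 5 (F'): F=BOGG U=RGRB R=WRYY D=OOYR L=WYOW
After move 6 (U'): U=GBRR F=WYGG R=BOYY B=WRGB L=WBOW
After move 7 (R'): R=OYBY U=GGRW F=WBGR D=OYYG B=RROB
Query 1: F[1] = B
Query 2: R[0] = O
Query 3: U[0] = G
Query 4: B[0] = R
Query 5: F[3] = R

Answer: B O G R R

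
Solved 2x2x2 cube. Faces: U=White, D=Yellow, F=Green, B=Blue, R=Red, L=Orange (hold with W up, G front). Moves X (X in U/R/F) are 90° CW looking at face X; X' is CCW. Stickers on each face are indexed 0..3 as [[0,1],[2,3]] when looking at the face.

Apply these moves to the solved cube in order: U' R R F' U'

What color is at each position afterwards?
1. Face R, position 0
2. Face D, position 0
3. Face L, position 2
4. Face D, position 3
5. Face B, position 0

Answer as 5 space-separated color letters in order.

After move 1 (U'): U=WWWW F=OOGG R=GGRR B=RRBB L=BBOO
After move 2 (R): R=RGRG U=WOWG F=OYGY D=YBYR B=WRWB
After move 3 (R): R=RRGG U=WYWY F=OBGR D=YWYW B=GROB
After move 4 (F'): F=BROG U=WYRG R=WRYG D=BOYW L=BYOW
After move 5 (U'): U=YGWR F=BYOG R=BRYG B=WROB L=GROW
Query 1: R[0] = B
Query 2: D[0] = B
Query 3: L[2] = O
Query 4: D[3] = W
Query 5: B[0] = W

Answer: B B O W W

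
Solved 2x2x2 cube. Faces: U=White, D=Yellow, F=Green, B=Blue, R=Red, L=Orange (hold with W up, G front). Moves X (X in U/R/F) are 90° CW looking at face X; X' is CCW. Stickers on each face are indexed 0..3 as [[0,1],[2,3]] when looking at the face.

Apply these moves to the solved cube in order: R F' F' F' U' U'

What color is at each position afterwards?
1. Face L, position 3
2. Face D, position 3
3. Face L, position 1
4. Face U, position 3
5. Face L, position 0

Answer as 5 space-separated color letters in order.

After move 1 (R): R=RRRR U=WGWG F=GYGY D=YBYB B=WBWB
After move 2 (F'): F=YYGG U=WGRR R=BRYR D=OOYB L=OGOW
After move 3 (F'): F=YGYG U=WGBY R=OROR D=GWYB L=OROR
After move 4 (F'): F=GGYY U=WGOO R=WRGR D=RRYB L=OYOB
After move 5 (U'): U=GOWO F=OYYY R=GGGR B=WRWB L=WBOB
After move 6 (U'): U=OOGW F=WBYY R=OYGR B=GGWB L=WROB
Query 1: L[3] = B
Query 2: D[3] = B
Query 3: L[1] = R
Query 4: U[3] = W
Query 5: L[0] = W

Answer: B B R W W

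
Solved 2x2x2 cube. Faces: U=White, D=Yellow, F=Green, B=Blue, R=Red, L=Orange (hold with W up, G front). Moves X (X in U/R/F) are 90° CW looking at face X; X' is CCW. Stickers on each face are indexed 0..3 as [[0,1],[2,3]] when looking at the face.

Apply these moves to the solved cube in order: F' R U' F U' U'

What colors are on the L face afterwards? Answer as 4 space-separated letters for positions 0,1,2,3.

Answer: W O O B

Derivation:
After move 1 (F'): F=GGGG U=WWRR R=YRYR D=OOYY L=OWOW
After move 2 (R): R=YYRR U=WGRG F=GOGY D=OBYB B=RBWB
After move 3 (U'): U=GGWR F=OWGY R=GORR B=YYWB L=RBOW
After move 4 (F): F=GOYW U=GGWB R=WORR D=RGYB L=ROOB
After move 5 (U'): U=GBGW F=ROYW R=GORR B=WOWB L=YYOB
After move 6 (U'): U=BWGG F=YYYW R=RORR B=GOWB L=WOOB
Query: L face = WOOB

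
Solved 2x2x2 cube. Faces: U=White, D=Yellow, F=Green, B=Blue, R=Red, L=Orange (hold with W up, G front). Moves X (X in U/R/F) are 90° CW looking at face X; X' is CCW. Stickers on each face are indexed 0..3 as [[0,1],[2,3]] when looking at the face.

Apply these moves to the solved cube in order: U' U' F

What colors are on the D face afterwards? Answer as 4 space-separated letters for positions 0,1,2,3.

Answer: R O Y Y

Derivation:
After move 1 (U'): U=WWWW F=OOGG R=GGRR B=RRBB L=BBOO
After move 2 (U'): U=WWWW F=BBGG R=OORR B=GGBB L=RROO
After move 3 (F): F=GBGB U=WWOR R=WOWR D=ROYY L=RYOY
Query: D face = ROYY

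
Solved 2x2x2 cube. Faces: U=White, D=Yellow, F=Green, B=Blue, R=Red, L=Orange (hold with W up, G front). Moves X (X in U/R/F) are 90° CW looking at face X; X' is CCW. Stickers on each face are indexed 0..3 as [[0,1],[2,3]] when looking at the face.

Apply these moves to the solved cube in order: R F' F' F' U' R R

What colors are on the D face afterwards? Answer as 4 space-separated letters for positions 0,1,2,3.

After move 1 (R): R=RRRR U=WGWG F=GYGY D=YBYB B=WBWB
After move 2 (F'): F=YYGG U=WGRR R=BRYR D=OOYB L=OGOW
After move 3 (F'): F=YGYG U=WGBY R=OROR D=GWYB L=OROR
After move 4 (F'): F=GGYY U=WGOO R=WRGR D=RRYB L=OYOB
After move 5 (U'): U=GOWO F=OYYY R=GGGR B=WRWB L=WBOB
After move 6 (R): R=GGRG U=GYWY F=ORYB D=RWYW B=OROB
After move 7 (R): R=RGGG U=GRWB F=OWYW D=ROYO B=YRYB
Query: D face = ROYO

Answer: R O Y O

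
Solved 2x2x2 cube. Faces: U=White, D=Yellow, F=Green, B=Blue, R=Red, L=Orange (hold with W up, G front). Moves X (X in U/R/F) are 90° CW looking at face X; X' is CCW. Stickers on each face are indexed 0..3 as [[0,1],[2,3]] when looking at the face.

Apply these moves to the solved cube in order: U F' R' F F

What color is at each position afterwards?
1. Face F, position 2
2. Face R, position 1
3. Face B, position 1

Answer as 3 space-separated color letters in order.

Answer: W R O

Derivation:
After move 1 (U): U=WWWW F=RRGG R=BBRR B=OOBB L=GGOO
After move 2 (F'): F=RGRG U=WWBR R=YBYR D=GOYY L=GWOW
After move 3 (R'): R=BRYY U=WBBO F=RWRR D=GGYG B=YOOB
After move 4 (F): F=RRRW U=WBWW R=BROY D=YBYG L=GGOG
After move 5 (F): F=RRWR U=WBGG R=WRWY D=OBYG L=GYOB
Query 1: F[2] = W
Query 2: R[1] = R
Query 3: B[1] = O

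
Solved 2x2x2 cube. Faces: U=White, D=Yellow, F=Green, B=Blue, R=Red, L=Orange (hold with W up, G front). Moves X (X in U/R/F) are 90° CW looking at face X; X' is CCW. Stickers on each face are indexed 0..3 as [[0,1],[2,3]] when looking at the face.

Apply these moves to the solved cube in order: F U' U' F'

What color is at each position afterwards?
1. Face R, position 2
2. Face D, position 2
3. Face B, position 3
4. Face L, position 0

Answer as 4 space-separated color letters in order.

Answer: R Y B W

Derivation:
After move 1 (F): F=GGGG U=WWOO R=WRWR D=RRYY L=OYOY
After move 2 (U'): U=WOWO F=OYGG R=GGWR B=WRBB L=BBOY
After move 3 (U'): U=OOWW F=BBGG R=OYWR B=GGBB L=WROY
After move 4 (F'): F=BGBG U=OOOW R=RYRR D=RYYY L=WWOW
Query 1: R[2] = R
Query 2: D[2] = Y
Query 3: B[3] = B
Query 4: L[0] = W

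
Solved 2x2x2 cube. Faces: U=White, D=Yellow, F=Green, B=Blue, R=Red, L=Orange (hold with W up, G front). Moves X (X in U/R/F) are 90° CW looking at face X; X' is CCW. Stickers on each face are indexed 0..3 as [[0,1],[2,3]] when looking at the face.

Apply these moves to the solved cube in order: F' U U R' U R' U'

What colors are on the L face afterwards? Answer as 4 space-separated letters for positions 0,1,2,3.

After move 1 (F'): F=GGGG U=WWRR R=YRYR D=OOYY L=OWOW
After move 2 (U): U=RWRW F=YRGG R=BBYR B=OWBB L=GGOW
After move 3 (U): U=RRWW F=BBGG R=OWYR B=GGBB L=YROW
After move 4 (R'): R=WROY U=RBWG F=BRGW D=OBYG B=YGOB
After move 5 (U): U=WRGB F=WRGW R=YGOY B=YROB L=BROW
After move 6 (R'): R=GYYO U=WOGY F=WRGB D=ORYW B=GRBB
After move 7 (U'): U=OYWG F=BRGB R=WRYO B=GYBB L=GROW
Query: L face = GROW

Answer: G R O W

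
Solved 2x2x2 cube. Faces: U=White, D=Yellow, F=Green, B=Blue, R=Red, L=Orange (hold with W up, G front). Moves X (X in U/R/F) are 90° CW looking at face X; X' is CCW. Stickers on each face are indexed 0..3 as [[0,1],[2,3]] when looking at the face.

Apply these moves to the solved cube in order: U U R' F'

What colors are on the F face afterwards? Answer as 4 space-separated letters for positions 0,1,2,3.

Answer: W W B G

Derivation:
After move 1 (U): U=WWWW F=RRGG R=BBRR B=OOBB L=GGOO
After move 2 (U): U=WWWW F=BBGG R=OORR B=GGBB L=RROO
After move 3 (R'): R=OROR U=WBWG F=BWGW D=YBYG B=YGYB
After move 4 (F'): F=WWBG U=WBOO R=BRYR D=ROYG L=RGOW
Query: F face = WWBG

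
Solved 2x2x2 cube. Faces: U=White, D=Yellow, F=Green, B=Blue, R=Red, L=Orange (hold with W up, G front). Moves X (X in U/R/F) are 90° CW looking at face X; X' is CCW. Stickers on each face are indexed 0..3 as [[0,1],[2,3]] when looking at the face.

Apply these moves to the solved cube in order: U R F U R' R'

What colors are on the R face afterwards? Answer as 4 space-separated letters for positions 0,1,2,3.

After move 1 (U): U=WWWW F=RRGG R=BBRR B=OOBB L=GGOO
After move 2 (R): R=RBRB U=WRWG F=RYGY D=YBYO B=WOWB
After move 3 (F): F=GRYY U=WROG R=WBGB D=RRYO L=GYOB
After move 4 (U): U=OWGR F=WBYY R=WOGB B=GYWB L=GROB
After move 5 (R'): R=OBWG U=OWGG F=WWYR D=RBYY B=OYRB
After move 6 (R'): R=BGOW U=ORGO F=WWYG D=RWYR B=YYBB
Query: R face = BGOW

Answer: B G O W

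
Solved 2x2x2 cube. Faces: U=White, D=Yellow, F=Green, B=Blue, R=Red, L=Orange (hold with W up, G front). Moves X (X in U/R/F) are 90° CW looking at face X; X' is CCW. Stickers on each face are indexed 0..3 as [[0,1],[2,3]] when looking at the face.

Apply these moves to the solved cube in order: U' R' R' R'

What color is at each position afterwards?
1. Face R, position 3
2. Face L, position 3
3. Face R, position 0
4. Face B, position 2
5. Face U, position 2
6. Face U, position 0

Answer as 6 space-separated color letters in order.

After move 1 (U'): U=WWWW F=OOGG R=GGRR B=RRBB L=BBOO
After move 2 (R'): R=GRGR U=WBWR F=OWGW D=YOYG B=YRYB
After move 3 (R'): R=RRGG U=WYWY F=OBGR D=YWYW B=GROB
After move 4 (R'): R=RGRG U=WOWG F=OYGY D=YBYR B=WRWB
Query 1: R[3] = G
Query 2: L[3] = O
Query 3: R[0] = R
Query 4: B[2] = W
Query 5: U[2] = W
Query 6: U[0] = W

Answer: G O R W W W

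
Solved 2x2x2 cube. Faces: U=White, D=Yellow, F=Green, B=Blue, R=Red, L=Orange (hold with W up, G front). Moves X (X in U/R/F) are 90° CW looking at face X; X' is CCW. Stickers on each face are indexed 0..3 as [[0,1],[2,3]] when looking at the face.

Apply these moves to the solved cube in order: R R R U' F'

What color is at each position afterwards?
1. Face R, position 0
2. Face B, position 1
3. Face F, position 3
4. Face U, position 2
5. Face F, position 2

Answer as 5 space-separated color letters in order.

Answer: G R G G O

Derivation:
After move 1 (R): R=RRRR U=WGWG F=GYGY D=YBYB B=WBWB
After move 2 (R): R=RRRR U=WYWY F=GBGB D=YWYW B=GBGB
After move 3 (R): R=RRRR U=WBWB F=GWGW D=YGYG B=YBYB
After move 4 (U'): U=BBWW F=OOGW R=GWRR B=RRYB L=YBOO
After move 5 (F'): F=OWOG U=BBGR R=GWYR D=BOYG L=YWOW
Query 1: R[0] = G
Query 2: B[1] = R
Query 3: F[3] = G
Query 4: U[2] = G
Query 5: F[2] = O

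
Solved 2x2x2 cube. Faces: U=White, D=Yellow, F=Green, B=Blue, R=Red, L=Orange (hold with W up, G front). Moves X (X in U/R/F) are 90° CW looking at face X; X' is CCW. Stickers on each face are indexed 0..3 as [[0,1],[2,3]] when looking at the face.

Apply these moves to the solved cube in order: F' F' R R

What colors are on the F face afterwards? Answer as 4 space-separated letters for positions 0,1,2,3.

Answer: G B G B

Derivation:
After move 1 (F'): F=GGGG U=WWRR R=YRYR D=OOYY L=OWOW
After move 2 (F'): F=GGGG U=WWYY R=OROR D=WWYY L=OROR
After move 3 (R): R=OORR U=WGYG F=GWGY D=WBYB B=YBWB
After move 4 (R): R=RORO U=WWYY F=GBGB D=WWYY B=GBGB
Query: F face = GBGB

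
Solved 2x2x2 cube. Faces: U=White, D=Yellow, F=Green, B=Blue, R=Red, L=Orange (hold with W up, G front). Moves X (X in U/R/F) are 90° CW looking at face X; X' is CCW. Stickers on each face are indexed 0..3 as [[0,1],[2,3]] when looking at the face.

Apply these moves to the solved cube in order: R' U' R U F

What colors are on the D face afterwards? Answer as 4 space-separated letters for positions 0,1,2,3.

Answer: R W Y R

Derivation:
After move 1 (R'): R=RRRR U=WBWB F=GWGW D=YGYG B=YBYB
After move 2 (U'): U=BBWW F=OOGW R=GWRR B=RRYB L=YBOO
After move 3 (R): R=RGRW U=BOWW F=OGGG D=YYYR B=WRBB
After move 4 (U): U=WBWO F=RGGG R=WRRW B=YBBB L=OGOO
After move 5 (F): F=GRGG U=WBOG R=WROW D=RWYR L=OYOY
Query: D face = RWYR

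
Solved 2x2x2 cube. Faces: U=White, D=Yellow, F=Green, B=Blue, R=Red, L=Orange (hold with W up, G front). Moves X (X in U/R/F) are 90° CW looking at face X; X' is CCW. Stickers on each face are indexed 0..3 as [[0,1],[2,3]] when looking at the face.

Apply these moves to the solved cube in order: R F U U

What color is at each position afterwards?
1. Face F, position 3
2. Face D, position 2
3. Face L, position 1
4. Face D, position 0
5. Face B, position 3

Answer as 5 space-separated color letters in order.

After move 1 (R): R=RRRR U=WGWG F=GYGY D=YBYB B=WBWB
After move 2 (F): F=GGYY U=WGOO R=WRGR D=RRYB L=OYOB
After move 3 (U): U=OWOG F=WRYY R=WBGR B=OYWB L=GGOB
After move 4 (U): U=OOGW F=WBYY R=OYGR B=GGWB L=WROB
Query 1: F[3] = Y
Query 2: D[2] = Y
Query 3: L[1] = R
Query 4: D[0] = R
Query 5: B[3] = B

Answer: Y Y R R B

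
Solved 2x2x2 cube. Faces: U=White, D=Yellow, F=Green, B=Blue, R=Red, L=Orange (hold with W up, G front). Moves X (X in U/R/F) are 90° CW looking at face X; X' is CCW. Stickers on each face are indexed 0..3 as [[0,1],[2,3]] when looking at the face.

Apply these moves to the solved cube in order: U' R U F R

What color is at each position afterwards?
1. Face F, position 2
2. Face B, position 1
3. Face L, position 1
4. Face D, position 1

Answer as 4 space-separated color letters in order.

After move 1 (U'): U=WWWW F=OOGG R=GGRR B=RRBB L=BBOO
After move 2 (R): R=RGRG U=WOWG F=OYGY D=YBYR B=WRWB
After move 3 (U): U=WWGO F=RGGY R=WRRG B=BBWB L=OYOO
After move 4 (F): F=GRYG U=WWOY R=GROG D=RWYR L=OYOB
After move 5 (R): R=OGGR U=WROG F=GWYR D=RWYB B=YBWB
Query 1: F[2] = Y
Query 2: B[1] = B
Query 3: L[1] = Y
Query 4: D[1] = W

Answer: Y B Y W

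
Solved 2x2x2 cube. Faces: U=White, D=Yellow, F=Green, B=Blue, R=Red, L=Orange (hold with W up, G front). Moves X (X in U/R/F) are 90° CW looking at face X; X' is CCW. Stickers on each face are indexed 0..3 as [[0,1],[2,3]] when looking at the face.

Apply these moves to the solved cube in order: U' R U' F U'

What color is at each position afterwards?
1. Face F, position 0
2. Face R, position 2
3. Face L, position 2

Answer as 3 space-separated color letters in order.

After move 1 (U'): U=WWWW F=OOGG R=GGRR B=RRBB L=BBOO
After move 2 (R): R=RGRG U=WOWG F=OYGY D=YBYR B=WRWB
After move 3 (U'): U=OGWW F=BBGY R=OYRG B=RGWB L=WROO
After move 4 (F): F=GBYB U=OGOR R=WYWG D=ROYR L=WYOB
After move 5 (U'): U=GROO F=WYYB R=GBWG B=WYWB L=RGOB
Query 1: F[0] = W
Query 2: R[2] = W
Query 3: L[2] = O

Answer: W W O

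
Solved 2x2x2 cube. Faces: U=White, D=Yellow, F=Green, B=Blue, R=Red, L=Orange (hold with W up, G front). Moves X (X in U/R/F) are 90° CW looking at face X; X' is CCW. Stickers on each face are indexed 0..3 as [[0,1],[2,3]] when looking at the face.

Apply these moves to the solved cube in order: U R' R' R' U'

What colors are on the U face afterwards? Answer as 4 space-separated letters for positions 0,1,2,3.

Answer: R G W W

Derivation:
After move 1 (U): U=WWWW F=RRGG R=BBRR B=OOBB L=GGOO
After move 2 (R'): R=BRBR U=WBWO F=RWGW D=YRYG B=YOYB
After move 3 (R'): R=RRBB U=WYWY F=RBGO D=YWYW B=GORB
After move 4 (R'): R=RBRB U=WRWG F=RYGY D=YBYO B=WOWB
After move 5 (U'): U=RGWW F=GGGY R=RYRB B=RBWB L=WOOO
Query: U face = RGWW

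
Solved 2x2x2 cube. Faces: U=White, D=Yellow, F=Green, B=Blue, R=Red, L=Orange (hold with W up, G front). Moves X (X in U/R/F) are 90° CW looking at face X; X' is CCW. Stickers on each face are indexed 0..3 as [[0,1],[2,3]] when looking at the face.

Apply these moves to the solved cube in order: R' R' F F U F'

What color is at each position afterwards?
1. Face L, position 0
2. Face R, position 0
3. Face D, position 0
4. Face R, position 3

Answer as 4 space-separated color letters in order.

Answer: B W G R

Derivation:
After move 1 (R'): R=RRRR U=WBWB F=GWGW D=YGYG B=YBYB
After move 2 (R'): R=RRRR U=WYWY F=GBGB D=YWYW B=GBGB
After move 3 (F): F=GGBB U=WYOO R=WRYR D=RRYW L=OYOW
After move 4 (F): F=BGBG U=WYWY R=OROR D=YWYW L=OROR
After move 5 (U): U=WWYY F=ORBG R=GBOR B=ORGB L=BGOR
After move 6 (F'): F=RGOB U=WWGO R=WBYR D=GRYW L=BYOY
Query 1: L[0] = B
Query 2: R[0] = W
Query 3: D[0] = G
Query 4: R[3] = R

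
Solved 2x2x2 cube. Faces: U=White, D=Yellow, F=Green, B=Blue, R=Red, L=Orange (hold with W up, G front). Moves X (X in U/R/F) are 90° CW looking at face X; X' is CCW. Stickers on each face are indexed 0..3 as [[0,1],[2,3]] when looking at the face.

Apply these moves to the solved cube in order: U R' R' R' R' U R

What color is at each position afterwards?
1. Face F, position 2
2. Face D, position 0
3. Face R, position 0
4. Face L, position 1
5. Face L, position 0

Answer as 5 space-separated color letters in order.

After move 1 (U): U=WWWW F=RRGG R=BBRR B=OOBB L=GGOO
After move 2 (R'): R=BRBR U=WBWO F=RWGW D=YRYG B=YOYB
After move 3 (R'): R=RRBB U=WYWY F=RBGO D=YWYW B=GORB
After move 4 (R'): R=RBRB U=WRWG F=RYGY D=YBYO B=WOWB
After move 5 (R'): R=BBRR U=WWWW F=RRGG D=YYYY B=OOBB
After move 6 (U): U=WWWW F=BBGG R=OORR B=GGBB L=RROO
After move 7 (R): R=RORO U=WBWG F=BYGY D=YBYG B=WGWB
Query 1: F[2] = G
Query 2: D[0] = Y
Query 3: R[0] = R
Query 4: L[1] = R
Query 5: L[0] = R

Answer: G Y R R R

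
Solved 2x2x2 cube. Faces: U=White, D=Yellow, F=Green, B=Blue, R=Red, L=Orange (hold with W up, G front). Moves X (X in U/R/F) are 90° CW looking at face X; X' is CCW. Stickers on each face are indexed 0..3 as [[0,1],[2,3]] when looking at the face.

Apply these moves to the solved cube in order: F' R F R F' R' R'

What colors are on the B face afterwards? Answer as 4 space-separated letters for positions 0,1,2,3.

After move 1 (F'): F=GGGG U=WWRR R=YRYR D=OOYY L=OWOW
After move 2 (R): R=YYRR U=WGRG F=GOGY D=OBYB B=RBWB
After move 3 (F): F=GGYO U=WGWW R=RYGR D=RYYB L=OOOB
After move 4 (R): R=GRRY U=WGWO F=GYYB D=RWYR B=WBGB
After move 5 (F'): F=YBGY U=WGGR R=WRRY D=OBYR L=OOOW
After move 6 (R'): R=RYWR U=WGGW F=YGGR D=OBYY B=RBBB
After move 7 (R'): R=YRRW U=WBGR F=YGGW D=OGYR B=YBBB
Query: B face = YBBB

Answer: Y B B B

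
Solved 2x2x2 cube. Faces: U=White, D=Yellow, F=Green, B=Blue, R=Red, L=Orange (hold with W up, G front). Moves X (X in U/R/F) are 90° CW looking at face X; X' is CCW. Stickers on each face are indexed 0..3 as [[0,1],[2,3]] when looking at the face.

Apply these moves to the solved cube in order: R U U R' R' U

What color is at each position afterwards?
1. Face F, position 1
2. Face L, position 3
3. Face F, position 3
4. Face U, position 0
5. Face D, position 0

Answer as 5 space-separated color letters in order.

After move 1 (R): R=RRRR U=WGWG F=GYGY D=YBYB B=WBWB
After move 2 (U): U=WWGG F=RRGY R=WBRR B=OOWB L=GYOO
After move 3 (U): U=GWGW F=WBGY R=OORR B=GYWB L=RROO
After move 4 (R'): R=OROR U=GWGG F=WWGW D=YBYY B=BYBB
After move 5 (R'): R=RROO U=GBGB F=WWGG D=YWYW B=YYBB
After move 6 (U): U=GGBB F=RRGG R=YYOO B=RRBB L=WWOO
Query 1: F[1] = R
Query 2: L[3] = O
Query 3: F[3] = G
Query 4: U[0] = G
Query 5: D[0] = Y

Answer: R O G G Y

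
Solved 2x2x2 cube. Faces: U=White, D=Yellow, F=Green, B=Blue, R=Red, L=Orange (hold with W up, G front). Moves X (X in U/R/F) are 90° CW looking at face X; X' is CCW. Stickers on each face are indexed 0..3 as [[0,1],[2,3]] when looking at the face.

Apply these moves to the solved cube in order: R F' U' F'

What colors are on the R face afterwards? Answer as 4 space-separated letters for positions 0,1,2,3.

After move 1 (R): R=RRRR U=WGWG F=GYGY D=YBYB B=WBWB
After move 2 (F'): F=YYGG U=WGRR R=BRYR D=OOYB L=OGOW
After move 3 (U'): U=GRWR F=OGGG R=YYYR B=BRWB L=WBOW
After move 4 (F'): F=GGOG U=GRYY R=OYOR D=BWYB L=WROW
Query: R face = OYOR

Answer: O Y O R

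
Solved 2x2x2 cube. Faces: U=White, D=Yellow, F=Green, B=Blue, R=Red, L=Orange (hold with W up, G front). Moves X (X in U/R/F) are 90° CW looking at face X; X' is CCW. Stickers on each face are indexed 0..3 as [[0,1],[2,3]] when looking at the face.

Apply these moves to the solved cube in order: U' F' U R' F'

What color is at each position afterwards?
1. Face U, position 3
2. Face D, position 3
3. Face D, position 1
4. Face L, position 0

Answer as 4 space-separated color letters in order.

After move 1 (U'): U=WWWW F=OOGG R=GGRR B=RRBB L=BBOO
After move 2 (F'): F=OGOG U=WWGR R=YGYR D=BOYY L=BWOW
After move 3 (U): U=GWRW F=YGOG R=RRYR B=BWBB L=OGOW
After move 4 (R'): R=RRRY U=GBRB F=YWOW D=BGYG B=YWOB
After move 5 (F'): F=WWYO U=GBRR R=GRBY D=GWYG L=OBOR
Query 1: U[3] = R
Query 2: D[3] = G
Query 3: D[1] = W
Query 4: L[0] = O

Answer: R G W O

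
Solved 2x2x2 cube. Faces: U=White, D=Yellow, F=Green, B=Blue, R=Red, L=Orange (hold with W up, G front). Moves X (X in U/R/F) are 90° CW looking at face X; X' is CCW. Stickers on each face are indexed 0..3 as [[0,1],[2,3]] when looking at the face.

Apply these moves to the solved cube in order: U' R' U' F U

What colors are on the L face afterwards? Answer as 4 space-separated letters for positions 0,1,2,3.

Answer: G B O O

Derivation:
After move 1 (U'): U=WWWW F=OOGG R=GGRR B=RRBB L=BBOO
After move 2 (R'): R=GRGR U=WBWR F=OWGW D=YOYG B=YRYB
After move 3 (U'): U=BRWW F=BBGW R=OWGR B=GRYB L=YROO
After move 4 (F): F=GBWB U=BROR R=WWWR D=GOYG L=YYOO
After move 5 (U): U=OBRR F=WWWB R=GRWR B=YYYB L=GBOO
Query: L face = GBOO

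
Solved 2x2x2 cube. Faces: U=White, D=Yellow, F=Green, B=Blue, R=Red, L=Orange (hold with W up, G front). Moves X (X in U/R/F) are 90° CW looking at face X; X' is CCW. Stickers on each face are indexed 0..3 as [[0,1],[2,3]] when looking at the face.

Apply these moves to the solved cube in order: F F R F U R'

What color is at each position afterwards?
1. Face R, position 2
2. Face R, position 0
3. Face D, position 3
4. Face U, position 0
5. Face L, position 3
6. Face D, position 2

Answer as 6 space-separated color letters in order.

After move 1 (F): F=GGGG U=WWOO R=WRWR D=RRYY L=OYOY
After move 2 (F): F=GGGG U=WWYY R=OROR D=WWYY L=OROR
After move 3 (R): R=OORR U=WGYG F=GWGY D=WBYB B=YBWB
After move 4 (F): F=GGYW U=WGRR R=YOGR D=ROYB L=OWOB
After move 5 (U): U=RWRG F=YOYW R=YBGR B=OWWB L=GGOB
After move 6 (R'): R=BRYG U=RWRO F=YWYG D=ROYW B=BWOB
Query 1: R[2] = Y
Query 2: R[0] = B
Query 3: D[3] = W
Query 4: U[0] = R
Query 5: L[3] = B
Query 6: D[2] = Y

Answer: Y B W R B Y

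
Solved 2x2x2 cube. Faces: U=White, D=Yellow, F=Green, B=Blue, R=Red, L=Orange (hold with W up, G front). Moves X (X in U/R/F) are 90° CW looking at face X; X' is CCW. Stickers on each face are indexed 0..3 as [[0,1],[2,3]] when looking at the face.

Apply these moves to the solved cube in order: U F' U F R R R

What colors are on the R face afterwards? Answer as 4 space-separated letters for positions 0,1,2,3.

After move 1 (U): U=WWWW F=RRGG R=BBRR B=OOBB L=GGOO
After move 2 (F'): F=RGRG U=WWBR R=YBYR D=GOYY L=GWOW
After move 3 (U): U=BWRW F=YBRG R=OOYR B=GWBB L=RGOW
After move 4 (F): F=RYGB U=BWWG R=ROWR D=YOYY L=RGOO
After move 5 (R): R=WRRO U=BYWB F=ROGY D=YBYG B=GWWB
After move 6 (R): R=RWOR U=BOWY F=RBGG D=YWYG B=BWYB
After move 7 (R): R=ORRW U=BBWG F=RWGG D=YYYB B=YWOB
Query: R face = ORRW

Answer: O R R W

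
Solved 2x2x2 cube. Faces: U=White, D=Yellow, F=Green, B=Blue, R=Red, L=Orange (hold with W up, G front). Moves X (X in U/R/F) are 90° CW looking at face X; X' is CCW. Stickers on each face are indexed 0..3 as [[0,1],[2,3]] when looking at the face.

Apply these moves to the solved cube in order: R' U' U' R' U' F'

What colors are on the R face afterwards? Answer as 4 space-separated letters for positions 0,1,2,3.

After move 1 (R'): R=RRRR U=WBWB F=GWGW D=YGYG B=YBYB
After move 2 (U'): U=BBWW F=OOGW R=GWRR B=RRYB L=YBOO
After move 3 (U'): U=BWBW F=YBGW R=OORR B=GWYB L=RROO
After move 4 (R'): R=OROR U=BYBG F=YWGW D=YBYW B=GWGB
After move 5 (U'): U=YGBB F=RRGW R=YWOR B=ORGB L=GWOO
After move 6 (F'): F=RWRG U=YGYO R=BWYR D=WOYW L=GBOB
Query: R face = BWYR

Answer: B W Y R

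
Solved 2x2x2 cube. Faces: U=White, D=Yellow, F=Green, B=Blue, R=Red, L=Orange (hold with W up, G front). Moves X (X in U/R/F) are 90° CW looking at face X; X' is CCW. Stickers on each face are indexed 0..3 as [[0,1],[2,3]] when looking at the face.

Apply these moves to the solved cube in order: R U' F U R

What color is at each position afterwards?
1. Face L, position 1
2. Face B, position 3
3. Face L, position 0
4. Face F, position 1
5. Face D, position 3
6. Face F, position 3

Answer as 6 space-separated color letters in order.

Answer: O B G G W B

Derivation:
After move 1 (R): R=RRRR U=WGWG F=GYGY D=YBYB B=WBWB
After move 2 (U'): U=GGWW F=OOGY R=GYRR B=RRWB L=WBOO
After move 3 (F): F=GOYO U=GGOB R=WYWR D=RGYB L=WYOB
After move 4 (U): U=OGBG F=WYYO R=RRWR B=WYWB L=GOOB
After move 5 (R): R=WRRR U=OYBO F=WGYB D=RWYW B=GYGB
Query 1: L[1] = O
Query 2: B[3] = B
Query 3: L[0] = G
Query 4: F[1] = G
Query 5: D[3] = W
Query 6: F[3] = B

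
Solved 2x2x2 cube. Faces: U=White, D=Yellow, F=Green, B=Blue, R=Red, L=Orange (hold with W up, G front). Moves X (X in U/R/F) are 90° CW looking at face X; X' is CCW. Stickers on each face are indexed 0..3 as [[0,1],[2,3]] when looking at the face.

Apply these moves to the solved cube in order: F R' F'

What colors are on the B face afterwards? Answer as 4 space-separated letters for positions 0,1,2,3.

Answer: Y B R B

Derivation:
After move 1 (F): F=GGGG U=WWOO R=WRWR D=RRYY L=OYOY
After move 2 (R'): R=RRWW U=WBOB F=GWGO D=RGYG B=YBRB
After move 3 (F'): F=WOGG U=WBRW R=GRRW D=YYYG L=OBOO
Query: B face = YBRB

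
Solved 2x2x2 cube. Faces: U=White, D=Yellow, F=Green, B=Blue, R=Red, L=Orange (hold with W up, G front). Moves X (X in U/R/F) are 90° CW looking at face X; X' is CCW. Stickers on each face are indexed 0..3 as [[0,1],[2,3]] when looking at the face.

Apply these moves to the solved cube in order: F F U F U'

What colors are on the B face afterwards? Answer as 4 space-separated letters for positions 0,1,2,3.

Answer: Y B B B

Derivation:
After move 1 (F): F=GGGG U=WWOO R=WRWR D=RRYY L=OYOY
After move 2 (F): F=GGGG U=WWYY R=OROR D=WWYY L=OROR
After move 3 (U): U=YWYW F=ORGG R=BBOR B=ORBB L=GGOR
After move 4 (F): F=GOGR U=YWRG R=YBWR D=OBYY L=GWOW
After move 5 (U'): U=WGYR F=GWGR R=GOWR B=YBBB L=OROW
Query: B face = YBBB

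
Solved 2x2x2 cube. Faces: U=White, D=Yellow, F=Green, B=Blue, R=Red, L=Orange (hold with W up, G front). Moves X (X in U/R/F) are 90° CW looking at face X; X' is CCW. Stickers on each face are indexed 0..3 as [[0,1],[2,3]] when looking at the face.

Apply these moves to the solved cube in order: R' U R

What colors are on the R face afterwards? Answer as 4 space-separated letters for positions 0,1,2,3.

Answer: R Y R B

Derivation:
After move 1 (R'): R=RRRR U=WBWB F=GWGW D=YGYG B=YBYB
After move 2 (U): U=WWBB F=RRGW R=YBRR B=OOYB L=GWOO
After move 3 (R): R=RYRB U=WRBW F=RGGG D=YYYO B=BOWB
Query: R face = RYRB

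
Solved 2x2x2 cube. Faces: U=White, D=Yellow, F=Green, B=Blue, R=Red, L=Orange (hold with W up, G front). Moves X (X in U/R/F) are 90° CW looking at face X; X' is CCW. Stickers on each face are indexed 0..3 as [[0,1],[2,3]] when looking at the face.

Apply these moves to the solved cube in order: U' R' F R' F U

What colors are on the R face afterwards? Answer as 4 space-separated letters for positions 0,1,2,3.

After move 1 (U'): U=WWWW F=OOGG R=GGRR B=RRBB L=BBOO
After move 2 (R'): R=GRGR U=WBWR F=OWGW D=YOYG B=YRYB
After move 3 (F): F=GOWW U=WBOB R=WRRR D=GGYG L=BYOO
After move 4 (R'): R=RRWR U=WYOY F=GBWB D=GOYW B=GRGB
After move 5 (F): F=WGBB U=WYOY R=ORYR D=WRYW L=BGOO
After move 6 (U): U=OWYY F=ORBB R=GRYR B=BGGB L=WGOO
Query: R face = GRYR

Answer: G R Y R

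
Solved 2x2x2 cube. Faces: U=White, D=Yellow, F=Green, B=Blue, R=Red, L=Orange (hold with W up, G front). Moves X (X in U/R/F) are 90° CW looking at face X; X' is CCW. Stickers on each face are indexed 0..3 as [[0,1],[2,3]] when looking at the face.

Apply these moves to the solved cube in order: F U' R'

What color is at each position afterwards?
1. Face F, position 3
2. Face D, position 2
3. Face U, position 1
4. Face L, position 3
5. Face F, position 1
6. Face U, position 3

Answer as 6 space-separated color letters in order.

Answer: O Y B Y O W

Derivation:
After move 1 (F): F=GGGG U=WWOO R=WRWR D=RRYY L=OYOY
After move 2 (U'): U=WOWO F=OYGG R=GGWR B=WRBB L=BBOY
After move 3 (R'): R=GRGW U=WBWW F=OOGO D=RYYG B=YRRB
Query 1: F[3] = O
Query 2: D[2] = Y
Query 3: U[1] = B
Query 4: L[3] = Y
Query 5: F[1] = O
Query 6: U[3] = W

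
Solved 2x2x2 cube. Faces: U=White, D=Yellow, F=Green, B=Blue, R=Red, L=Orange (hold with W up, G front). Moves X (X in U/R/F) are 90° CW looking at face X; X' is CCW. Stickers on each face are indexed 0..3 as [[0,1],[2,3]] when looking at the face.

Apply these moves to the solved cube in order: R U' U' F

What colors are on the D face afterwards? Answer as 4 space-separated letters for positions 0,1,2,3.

Answer: R O Y B

Derivation:
After move 1 (R): R=RRRR U=WGWG F=GYGY D=YBYB B=WBWB
After move 2 (U'): U=GGWW F=OOGY R=GYRR B=RRWB L=WBOO
After move 3 (U'): U=GWGW F=WBGY R=OORR B=GYWB L=RROO
After move 4 (F): F=GWYB U=GWOR R=GOWR D=ROYB L=RYOB
Query: D face = ROYB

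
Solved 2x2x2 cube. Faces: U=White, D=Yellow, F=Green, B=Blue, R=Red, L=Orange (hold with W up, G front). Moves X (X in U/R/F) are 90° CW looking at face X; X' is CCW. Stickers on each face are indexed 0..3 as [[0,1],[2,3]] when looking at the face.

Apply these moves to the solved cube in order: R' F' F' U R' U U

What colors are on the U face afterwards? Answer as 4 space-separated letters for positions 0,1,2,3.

After move 1 (R'): R=RRRR U=WBWB F=GWGW D=YGYG B=YBYB
After move 2 (F'): F=WWGG U=WBRR R=GRYR D=OOYG L=OBOW
After move 3 (F'): F=WGWG U=WBGY R=OROR D=BWYG L=OROR
After move 4 (U): U=GWYB F=ORWG R=YBOR B=ORYB L=WGOR
After move 5 (R'): R=BRYO U=GYYO F=OWWB D=BRYG B=GRWB
After move 6 (U): U=YGOY F=BRWB R=GRYO B=WGWB L=OWOR
After move 7 (U): U=OYYG F=GRWB R=WGYO B=OWWB L=BROR
Query: U face = OYYG

Answer: O Y Y G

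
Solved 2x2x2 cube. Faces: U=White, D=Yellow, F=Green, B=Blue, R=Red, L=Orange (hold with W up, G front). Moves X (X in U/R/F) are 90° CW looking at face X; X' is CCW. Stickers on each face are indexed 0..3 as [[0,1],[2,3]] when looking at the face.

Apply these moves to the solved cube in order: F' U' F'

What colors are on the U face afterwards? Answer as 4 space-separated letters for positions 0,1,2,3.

Answer: W R G Y

Derivation:
After move 1 (F'): F=GGGG U=WWRR R=YRYR D=OOYY L=OWOW
After move 2 (U'): U=WRWR F=OWGG R=GGYR B=YRBB L=BBOW
After move 3 (F'): F=WGOG U=WRGY R=OGOR D=BWYY L=BROW
Query: U face = WRGY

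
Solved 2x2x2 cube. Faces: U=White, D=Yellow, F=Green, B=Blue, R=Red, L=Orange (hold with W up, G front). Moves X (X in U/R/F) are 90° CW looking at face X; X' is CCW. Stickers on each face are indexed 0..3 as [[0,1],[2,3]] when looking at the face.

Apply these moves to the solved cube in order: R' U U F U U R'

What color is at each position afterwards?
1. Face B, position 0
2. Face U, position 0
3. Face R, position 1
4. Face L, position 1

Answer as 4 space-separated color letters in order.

Answer: G R R O

Derivation:
After move 1 (R'): R=RRRR U=WBWB F=GWGW D=YGYG B=YBYB
After move 2 (U): U=WWBB F=RRGW R=YBRR B=OOYB L=GWOO
After move 3 (U): U=BWBW F=YBGW R=OORR B=GWYB L=RROO
After move 4 (F): F=GYWB U=BWOR R=BOWR D=ROYG L=RYOG
After move 5 (U): U=OBRW F=BOWB R=GWWR B=RYYB L=GYOG
After move 6 (U): U=ROWB F=GWWB R=RYWR B=GYYB L=BOOG
After move 7 (R'): R=YRRW U=RYWG F=GOWB D=RWYB B=GYOB
Query 1: B[0] = G
Query 2: U[0] = R
Query 3: R[1] = R
Query 4: L[1] = O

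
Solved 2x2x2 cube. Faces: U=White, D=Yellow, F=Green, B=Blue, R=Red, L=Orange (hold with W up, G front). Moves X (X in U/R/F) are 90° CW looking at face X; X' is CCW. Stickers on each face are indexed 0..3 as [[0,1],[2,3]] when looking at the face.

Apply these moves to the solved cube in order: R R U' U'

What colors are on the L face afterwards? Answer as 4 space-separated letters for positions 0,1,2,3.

After move 1 (R): R=RRRR U=WGWG F=GYGY D=YBYB B=WBWB
After move 2 (R): R=RRRR U=WYWY F=GBGB D=YWYW B=GBGB
After move 3 (U'): U=YYWW F=OOGB R=GBRR B=RRGB L=GBOO
After move 4 (U'): U=YWYW F=GBGB R=OORR B=GBGB L=RROO
Query: L face = RROO

Answer: R R O O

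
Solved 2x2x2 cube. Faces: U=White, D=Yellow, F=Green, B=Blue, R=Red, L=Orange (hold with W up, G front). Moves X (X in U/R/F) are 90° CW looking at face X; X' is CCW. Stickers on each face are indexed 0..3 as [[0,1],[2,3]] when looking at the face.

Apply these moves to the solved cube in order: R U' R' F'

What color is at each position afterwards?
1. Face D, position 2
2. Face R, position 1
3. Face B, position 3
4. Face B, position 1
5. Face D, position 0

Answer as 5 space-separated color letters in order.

After move 1 (R): R=RRRR U=WGWG F=GYGY D=YBYB B=WBWB
After move 2 (U'): U=GGWW F=OOGY R=GYRR B=RRWB L=WBOO
After move 3 (R'): R=YRGR U=GWWR F=OGGW D=YOYY B=BRBB
After move 4 (F'): F=GWOG U=GWYG R=ORYR D=BOYY L=WROW
Query 1: D[2] = Y
Query 2: R[1] = R
Query 3: B[3] = B
Query 4: B[1] = R
Query 5: D[0] = B

Answer: Y R B R B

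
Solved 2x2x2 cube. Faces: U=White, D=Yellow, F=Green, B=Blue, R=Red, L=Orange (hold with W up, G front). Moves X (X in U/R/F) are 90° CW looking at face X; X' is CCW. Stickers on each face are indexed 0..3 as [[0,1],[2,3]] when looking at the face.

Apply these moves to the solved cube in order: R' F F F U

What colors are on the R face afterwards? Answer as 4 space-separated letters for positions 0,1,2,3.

Answer: Y B Y R

Derivation:
After move 1 (R'): R=RRRR U=WBWB F=GWGW D=YGYG B=YBYB
After move 2 (F): F=GGWW U=WBOO R=WRBR D=RRYG L=OYOG
After move 3 (F): F=WGWG U=WBGY R=OROR D=BWYG L=OROR
After move 4 (F): F=WWGG U=WBRR R=GRYR D=OOYG L=OBOW
After move 5 (U): U=RWRB F=GRGG R=YBYR B=OBYB L=WWOW
Query: R face = YBYR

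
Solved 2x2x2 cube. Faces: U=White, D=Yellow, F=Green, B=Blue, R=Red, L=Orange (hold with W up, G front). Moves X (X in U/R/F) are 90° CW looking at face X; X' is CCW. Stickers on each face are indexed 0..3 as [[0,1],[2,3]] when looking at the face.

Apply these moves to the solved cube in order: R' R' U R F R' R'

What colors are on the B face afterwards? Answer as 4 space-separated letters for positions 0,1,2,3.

Answer: W O R B

Derivation:
After move 1 (R'): R=RRRR U=WBWB F=GWGW D=YGYG B=YBYB
After move 2 (R'): R=RRRR U=WYWY F=GBGB D=YWYW B=GBGB
After move 3 (U): U=WWYY F=RRGB R=GBRR B=OOGB L=GBOO
After move 4 (R): R=RGRB U=WRYB F=RWGW D=YGYO B=YOWB
After move 5 (F): F=GRWW U=WROB R=YGBB D=RRYO L=GYOG
After move 6 (R'): R=GBYB U=WWOY F=GRWB D=RRYW B=OORB
After move 7 (R'): R=BBGY U=WROO F=GWWY D=RRYB B=WORB
Query: B face = WORB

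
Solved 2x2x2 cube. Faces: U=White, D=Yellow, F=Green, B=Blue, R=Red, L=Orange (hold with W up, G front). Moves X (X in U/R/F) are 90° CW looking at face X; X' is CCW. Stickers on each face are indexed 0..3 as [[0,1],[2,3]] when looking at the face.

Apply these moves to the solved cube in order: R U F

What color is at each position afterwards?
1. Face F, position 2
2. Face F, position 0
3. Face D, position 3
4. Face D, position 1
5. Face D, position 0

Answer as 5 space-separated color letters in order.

After move 1 (R): R=RRRR U=WGWG F=GYGY D=YBYB B=WBWB
After move 2 (U): U=WWGG F=RRGY R=WBRR B=OOWB L=GYOO
After move 3 (F): F=GRYR U=WWOY R=GBGR D=RWYB L=GYOB
Query 1: F[2] = Y
Query 2: F[0] = G
Query 3: D[3] = B
Query 4: D[1] = W
Query 5: D[0] = R

Answer: Y G B W R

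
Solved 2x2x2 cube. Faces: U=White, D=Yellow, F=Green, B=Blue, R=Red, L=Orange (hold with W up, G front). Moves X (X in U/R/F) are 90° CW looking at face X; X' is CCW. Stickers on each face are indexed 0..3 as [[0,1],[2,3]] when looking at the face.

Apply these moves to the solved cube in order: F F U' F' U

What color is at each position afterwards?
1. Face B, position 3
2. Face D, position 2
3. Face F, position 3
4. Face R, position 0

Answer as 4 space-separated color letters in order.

After move 1 (F): F=GGGG U=WWOO R=WRWR D=RRYY L=OYOY
After move 2 (F): F=GGGG U=WWYY R=OROR D=WWYY L=OROR
After move 3 (U'): U=WYWY F=ORGG R=GGOR B=ORBB L=BBOR
After move 4 (F'): F=RGOG U=WYGO R=WGWR D=BRYY L=BYOW
After move 5 (U): U=GWOY F=WGOG R=ORWR B=BYBB L=RGOW
Query 1: B[3] = B
Query 2: D[2] = Y
Query 3: F[3] = G
Query 4: R[0] = O

Answer: B Y G O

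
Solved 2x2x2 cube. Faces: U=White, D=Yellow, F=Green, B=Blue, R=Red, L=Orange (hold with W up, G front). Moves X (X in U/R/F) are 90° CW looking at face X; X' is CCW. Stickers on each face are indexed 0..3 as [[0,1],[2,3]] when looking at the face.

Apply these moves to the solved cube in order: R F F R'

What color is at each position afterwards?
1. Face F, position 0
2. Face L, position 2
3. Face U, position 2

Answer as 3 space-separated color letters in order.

Answer: Y O B

Derivation:
After move 1 (R): R=RRRR U=WGWG F=GYGY D=YBYB B=WBWB
After move 2 (F): F=GGYY U=WGOO R=WRGR D=RRYB L=OYOB
After move 3 (F): F=YGYG U=WGBY R=OROR D=GWYB L=OROR
After move 4 (R'): R=RROO U=WWBW F=YGYY D=GGYG B=BBWB
Query 1: F[0] = Y
Query 2: L[2] = O
Query 3: U[2] = B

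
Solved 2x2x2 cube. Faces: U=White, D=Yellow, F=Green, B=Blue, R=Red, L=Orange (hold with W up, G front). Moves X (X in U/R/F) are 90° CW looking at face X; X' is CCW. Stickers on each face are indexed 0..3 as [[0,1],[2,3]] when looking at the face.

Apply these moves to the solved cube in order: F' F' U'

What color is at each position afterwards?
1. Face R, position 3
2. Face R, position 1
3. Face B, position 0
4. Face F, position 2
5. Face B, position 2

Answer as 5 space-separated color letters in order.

Answer: R G O G B

Derivation:
After move 1 (F'): F=GGGG U=WWRR R=YRYR D=OOYY L=OWOW
After move 2 (F'): F=GGGG U=WWYY R=OROR D=WWYY L=OROR
After move 3 (U'): U=WYWY F=ORGG R=GGOR B=ORBB L=BBOR
Query 1: R[3] = R
Query 2: R[1] = G
Query 3: B[0] = O
Query 4: F[2] = G
Query 5: B[2] = B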